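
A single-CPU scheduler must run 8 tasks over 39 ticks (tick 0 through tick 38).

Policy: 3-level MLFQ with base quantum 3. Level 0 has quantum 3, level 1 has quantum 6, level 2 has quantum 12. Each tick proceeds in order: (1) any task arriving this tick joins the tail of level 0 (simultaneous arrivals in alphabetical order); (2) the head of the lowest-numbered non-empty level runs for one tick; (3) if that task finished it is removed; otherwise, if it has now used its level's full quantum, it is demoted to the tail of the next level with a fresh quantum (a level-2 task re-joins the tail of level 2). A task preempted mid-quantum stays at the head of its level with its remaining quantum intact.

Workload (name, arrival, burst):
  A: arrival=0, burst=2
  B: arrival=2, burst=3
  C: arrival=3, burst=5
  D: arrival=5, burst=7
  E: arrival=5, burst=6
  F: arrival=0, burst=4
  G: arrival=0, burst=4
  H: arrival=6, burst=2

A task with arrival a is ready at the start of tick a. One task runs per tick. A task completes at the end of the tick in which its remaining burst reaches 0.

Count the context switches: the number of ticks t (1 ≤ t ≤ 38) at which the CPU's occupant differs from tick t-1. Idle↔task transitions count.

context switches = 13

t=0: L0/L1/L2 = AFG/-/- → run A
t=1: L0/L1/L2 = AFG/-/- → run A
t=2: L0/L1/L2 = FGB/-/- → run F
t=3: L0/L1/L2 = FGBC/-/- → run F
t=4: L0/L1/L2 = FGBC/-/- → run F
t=5: L0/L1/L2 = GBCDE/F/- → run G
t=6: L0/L1/L2 = GBCDEH/F/- → run G
t=7: L0/L1/L2 = GBCDEH/F/- → run G
t=8: L0/L1/L2 = BCDEH/FG/- → run B
t=9: L0/L1/L2 = BCDEH/FG/- → run B
t=10: L0/L1/L2 = BCDEH/FG/- → run B
t=11: L0/L1/L2 = CDEH/FG/- → run C
t=12: L0/L1/L2 = CDEH/FG/- → run C
t=13: L0/L1/L2 = CDEH/FG/- → run C
t=14: L0/L1/L2 = DEH/FGC/- → run D
t=15: L0/L1/L2 = DEH/FGC/- → run D
t=16: L0/L1/L2 = DEH/FGC/- → run D
t=17: L0/L1/L2 = EH/FGCD/- → run E
t=18: L0/L1/L2 = EH/FGCD/- → run E
t=19: L0/L1/L2 = EH/FGCD/- → run E
t=20: L0/L1/L2 = H/FGCDE/- → run H
t=21: L0/L1/L2 = H/FGCDE/- → run H
t=22: L0/L1/L2 = -/FGCDE/- → run F
t=23: L0/L1/L2 = -/GCDE/- → run G
t=24: L0/L1/L2 = -/CDE/- → run C
t=25: L0/L1/L2 = -/CDE/- → run C
t=26: L0/L1/L2 = -/DE/- → run D
t=27: L0/L1/L2 = -/DE/- → run D
t=28: L0/L1/L2 = -/DE/- → run D
t=29: L0/L1/L2 = -/DE/- → run D
t=30: L0/L1/L2 = -/E/- → run E
t=31: L0/L1/L2 = -/E/- → run E
t=32: L0/L1/L2 = -/E/- → run E
t=33: (idle)
t=34: (idle)
t=35: (idle)
t=36: (idle)
t=37: (idle)
t=38: (idle)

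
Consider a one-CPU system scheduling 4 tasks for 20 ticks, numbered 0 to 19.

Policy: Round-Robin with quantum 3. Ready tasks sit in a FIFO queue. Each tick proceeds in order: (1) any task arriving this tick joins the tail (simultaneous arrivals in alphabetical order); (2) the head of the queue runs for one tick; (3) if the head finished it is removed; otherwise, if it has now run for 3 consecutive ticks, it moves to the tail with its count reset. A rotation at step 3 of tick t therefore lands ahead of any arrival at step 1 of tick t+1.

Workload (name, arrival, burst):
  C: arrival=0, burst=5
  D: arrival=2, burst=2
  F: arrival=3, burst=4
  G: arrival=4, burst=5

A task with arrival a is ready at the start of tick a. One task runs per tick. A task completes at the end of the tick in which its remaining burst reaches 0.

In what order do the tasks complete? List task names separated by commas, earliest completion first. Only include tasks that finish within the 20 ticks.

completion order = D, C, F, G

t=0: queue=[C] q_used=0 → run C
t=1: queue=[C] q_used=1 → run C
t=2: queue=[C,D] q_used=2 → run C
t=3: queue=[D,C,F] q_used=0 → run D
t=4: queue=[D,C,F,G] q_used=1 → run D
t=5: queue=[C,F,G] q_used=0 → run C
t=6: queue=[C,F,G] q_used=1 → run C
t=7: queue=[F,G] q_used=0 → run F
t=8: queue=[F,G] q_used=1 → run F
t=9: queue=[F,G] q_used=2 → run F
t=10: queue=[G,F] q_used=0 → run G
t=11: queue=[G,F] q_used=1 → run G
t=12: queue=[G,F] q_used=2 → run G
t=13: queue=[F,G] q_used=0 → run F
t=14: queue=[G] q_used=0 → run G
t=15: queue=[G] q_used=1 → run G
t=16: (idle)
t=17: (idle)
t=18: (idle)
t=19: (idle)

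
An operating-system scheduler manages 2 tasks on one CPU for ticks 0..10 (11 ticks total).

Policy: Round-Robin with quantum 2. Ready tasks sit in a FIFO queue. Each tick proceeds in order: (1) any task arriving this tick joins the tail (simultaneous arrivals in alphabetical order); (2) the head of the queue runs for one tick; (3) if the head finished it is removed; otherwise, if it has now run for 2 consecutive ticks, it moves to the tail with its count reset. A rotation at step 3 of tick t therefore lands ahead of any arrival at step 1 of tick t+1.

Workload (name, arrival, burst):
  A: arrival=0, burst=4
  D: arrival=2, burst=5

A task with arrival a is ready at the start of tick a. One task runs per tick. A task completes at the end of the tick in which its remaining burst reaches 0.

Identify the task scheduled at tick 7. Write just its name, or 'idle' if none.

t=0: queue=[A] q_used=0 → run A
t=1: queue=[A] q_used=1 → run A
t=2: queue=[A,D] q_used=0 → run A
t=3: queue=[A,D] q_used=1 → run A
t=4: queue=[D] q_used=0 → run D
t=5: queue=[D] q_used=1 → run D
t=6: queue=[D] q_used=0 → run D
t=7: queue=[D] q_used=1 → run D
t=8: queue=[D] q_used=0 → run D
t=9: (idle)
t=10: (idle)

running at tick 7 = D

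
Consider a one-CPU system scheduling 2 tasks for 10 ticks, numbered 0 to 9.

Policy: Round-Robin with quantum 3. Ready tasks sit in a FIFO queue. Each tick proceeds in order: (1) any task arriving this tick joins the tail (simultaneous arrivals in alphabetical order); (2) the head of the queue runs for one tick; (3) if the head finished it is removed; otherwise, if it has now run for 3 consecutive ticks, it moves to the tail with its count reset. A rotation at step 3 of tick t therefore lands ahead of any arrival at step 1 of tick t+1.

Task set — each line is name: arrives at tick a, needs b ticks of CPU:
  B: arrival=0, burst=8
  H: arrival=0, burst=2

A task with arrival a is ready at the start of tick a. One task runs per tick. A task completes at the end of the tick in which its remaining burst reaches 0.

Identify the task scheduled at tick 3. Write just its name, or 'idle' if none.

running at tick 3 = H

t=0: queue=[B,H] q_used=0 → run B
t=1: queue=[B,H] q_used=1 → run B
t=2: queue=[B,H] q_used=2 → run B
t=3: queue=[H,B] q_used=0 → run H
t=4: queue=[H,B] q_used=1 → run H
t=5: queue=[B] q_used=0 → run B
t=6: queue=[B] q_used=1 → run B
t=7: queue=[B] q_used=2 → run B
t=8: queue=[B] q_used=0 → run B
t=9: queue=[B] q_used=1 → run B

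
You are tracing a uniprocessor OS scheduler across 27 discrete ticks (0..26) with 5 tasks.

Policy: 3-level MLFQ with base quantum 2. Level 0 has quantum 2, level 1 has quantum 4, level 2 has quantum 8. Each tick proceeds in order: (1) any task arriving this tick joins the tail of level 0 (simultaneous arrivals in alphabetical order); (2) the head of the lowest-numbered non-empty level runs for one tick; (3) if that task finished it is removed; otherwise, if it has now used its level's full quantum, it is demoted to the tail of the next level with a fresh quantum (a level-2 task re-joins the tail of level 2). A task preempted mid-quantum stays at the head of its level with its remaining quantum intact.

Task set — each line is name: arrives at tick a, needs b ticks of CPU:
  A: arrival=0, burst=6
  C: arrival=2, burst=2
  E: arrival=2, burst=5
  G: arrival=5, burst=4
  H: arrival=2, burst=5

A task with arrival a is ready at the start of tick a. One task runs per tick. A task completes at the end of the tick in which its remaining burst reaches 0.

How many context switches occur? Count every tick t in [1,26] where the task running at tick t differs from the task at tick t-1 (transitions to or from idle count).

context switches = 9

t=0: L0/L1/L2 = A/-/- → run A
t=1: L0/L1/L2 = A/-/- → run A
t=2: L0/L1/L2 = CEH/A/- → run C
t=3: L0/L1/L2 = CEH/A/- → run C
t=4: L0/L1/L2 = EH/A/- → run E
t=5: L0/L1/L2 = EHG/A/- → run E
t=6: L0/L1/L2 = HG/AE/- → run H
t=7: L0/L1/L2 = HG/AE/- → run H
t=8: L0/L1/L2 = G/AEH/- → run G
t=9: L0/L1/L2 = G/AEH/- → run G
t=10: L0/L1/L2 = -/AEHG/- → run A
t=11: L0/L1/L2 = -/AEHG/- → run A
t=12: L0/L1/L2 = -/AEHG/- → run A
t=13: L0/L1/L2 = -/AEHG/- → run A
t=14: L0/L1/L2 = -/EHG/- → run E
t=15: L0/L1/L2 = -/EHG/- → run E
t=16: L0/L1/L2 = -/EHG/- → run E
t=17: L0/L1/L2 = -/HG/- → run H
t=18: L0/L1/L2 = -/HG/- → run H
t=19: L0/L1/L2 = -/HG/- → run H
t=20: L0/L1/L2 = -/G/- → run G
t=21: L0/L1/L2 = -/G/- → run G
t=22: (idle)
t=23: (idle)
t=24: (idle)
t=25: (idle)
t=26: (idle)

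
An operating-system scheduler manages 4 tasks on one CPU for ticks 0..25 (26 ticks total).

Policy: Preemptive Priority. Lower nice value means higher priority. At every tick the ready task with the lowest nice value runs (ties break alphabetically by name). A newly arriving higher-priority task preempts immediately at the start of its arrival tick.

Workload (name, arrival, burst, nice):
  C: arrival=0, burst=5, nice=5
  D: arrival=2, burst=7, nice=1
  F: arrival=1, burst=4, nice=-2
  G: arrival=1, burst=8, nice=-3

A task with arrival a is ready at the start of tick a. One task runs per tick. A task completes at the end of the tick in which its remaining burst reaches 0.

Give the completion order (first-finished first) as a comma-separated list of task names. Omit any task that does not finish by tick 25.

t=0: ready={C} → run C
t=1: ready={C,F,G} → run G
t=2: ready={C,D,F,G} → run G
t=3: ready={C,D,F,G} → run G
t=4: ready={C,D,F,G} → run G
t=5: ready={C,D,F,G} → run G
t=6: ready={C,D,F,G} → run G
t=7: ready={C,D,F,G} → run G
t=8: ready={C,D,F,G} → run G
t=9: ready={C,D,F} → run F
t=10: ready={C,D,F} → run F
t=11: ready={C,D,F} → run F
t=12: ready={C,D,F} → run F
t=13: ready={C,D} → run D
t=14: ready={C,D} → run D
t=15: ready={C,D} → run D
t=16: ready={C,D} → run D
t=17: ready={C,D} → run D
t=18: ready={C,D} → run D
t=19: ready={C,D} → run D
t=20: ready={C} → run C
t=21: ready={C} → run C
t=22: ready={C} → run C
t=23: ready={C} → run C
t=24: (idle)
t=25: (idle)

completion order = G, F, D, C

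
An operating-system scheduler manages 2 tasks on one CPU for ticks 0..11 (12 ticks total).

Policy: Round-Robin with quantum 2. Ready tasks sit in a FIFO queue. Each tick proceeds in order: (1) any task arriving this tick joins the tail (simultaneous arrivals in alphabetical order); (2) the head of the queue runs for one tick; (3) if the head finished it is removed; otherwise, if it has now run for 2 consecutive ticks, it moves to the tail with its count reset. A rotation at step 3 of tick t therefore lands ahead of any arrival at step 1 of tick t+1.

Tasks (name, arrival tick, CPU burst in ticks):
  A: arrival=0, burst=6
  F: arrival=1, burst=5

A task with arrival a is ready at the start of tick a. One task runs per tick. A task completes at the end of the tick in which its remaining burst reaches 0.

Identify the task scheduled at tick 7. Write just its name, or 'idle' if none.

running at tick 7 = F

t=0: queue=[A] q_used=0 → run A
t=1: queue=[A,F] q_used=1 → run A
t=2: queue=[F,A] q_used=0 → run F
t=3: queue=[F,A] q_used=1 → run F
t=4: queue=[A,F] q_used=0 → run A
t=5: queue=[A,F] q_used=1 → run A
t=6: queue=[F,A] q_used=0 → run F
t=7: queue=[F,A] q_used=1 → run F
t=8: queue=[A,F] q_used=0 → run A
t=9: queue=[A,F] q_used=1 → run A
t=10: queue=[F] q_used=0 → run F
t=11: (idle)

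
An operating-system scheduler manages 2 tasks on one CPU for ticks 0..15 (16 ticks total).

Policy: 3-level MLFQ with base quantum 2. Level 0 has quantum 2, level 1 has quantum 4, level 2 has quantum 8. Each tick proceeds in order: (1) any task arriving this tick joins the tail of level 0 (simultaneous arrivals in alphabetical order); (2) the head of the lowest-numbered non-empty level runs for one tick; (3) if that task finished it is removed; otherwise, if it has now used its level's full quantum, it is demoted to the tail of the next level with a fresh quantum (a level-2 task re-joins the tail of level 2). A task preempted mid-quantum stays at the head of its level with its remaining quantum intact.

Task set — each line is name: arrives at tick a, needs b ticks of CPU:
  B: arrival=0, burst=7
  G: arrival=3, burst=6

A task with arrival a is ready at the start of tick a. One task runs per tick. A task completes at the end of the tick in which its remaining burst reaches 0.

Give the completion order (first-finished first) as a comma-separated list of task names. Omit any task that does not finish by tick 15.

t=0: L0/L1/L2 = B/-/- → run B
t=1: L0/L1/L2 = B/-/- → run B
t=2: L0/L1/L2 = -/B/- → run B
t=3: L0/L1/L2 = G/B/- → run G
t=4: L0/L1/L2 = G/B/- → run G
t=5: L0/L1/L2 = -/BG/- → run B
t=6: L0/L1/L2 = -/BG/- → run B
t=7: L0/L1/L2 = -/BG/- → run B
t=8: L0/L1/L2 = -/G/B → run G
t=9: L0/L1/L2 = -/G/B → run G
t=10: L0/L1/L2 = -/G/B → run G
t=11: L0/L1/L2 = -/G/B → run G
t=12: L0/L1/L2 = -/-/B → run B
t=13: (idle)
t=14: (idle)
t=15: (idle)

completion order = G, B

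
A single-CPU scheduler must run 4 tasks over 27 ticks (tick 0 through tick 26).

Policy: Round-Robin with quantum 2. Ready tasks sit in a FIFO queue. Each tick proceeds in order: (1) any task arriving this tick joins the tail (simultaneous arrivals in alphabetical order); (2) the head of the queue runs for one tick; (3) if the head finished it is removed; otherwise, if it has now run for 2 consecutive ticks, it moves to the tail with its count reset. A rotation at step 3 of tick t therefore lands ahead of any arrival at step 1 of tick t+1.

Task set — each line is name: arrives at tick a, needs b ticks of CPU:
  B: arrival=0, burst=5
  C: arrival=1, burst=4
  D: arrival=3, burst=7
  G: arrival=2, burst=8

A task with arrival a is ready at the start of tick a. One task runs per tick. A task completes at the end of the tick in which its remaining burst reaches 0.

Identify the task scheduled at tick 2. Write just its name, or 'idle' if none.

running at tick 2 = C

t=0: queue=[B] q_used=0 → run B
t=1: queue=[B,C] q_used=1 → run B
t=2: queue=[C,B,G] q_used=0 → run C
t=3: queue=[C,B,G,D] q_used=1 → run C
t=4: queue=[B,G,D,C] q_used=0 → run B
t=5: queue=[B,G,D,C] q_used=1 → run B
t=6: queue=[G,D,C,B] q_used=0 → run G
t=7: queue=[G,D,C,B] q_used=1 → run G
t=8: queue=[D,C,B,G] q_used=0 → run D
t=9: queue=[D,C,B,G] q_used=1 → run D
t=10: queue=[C,B,G,D] q_used=0 → run C
t=11: queue=[C,B,G,D] q_used=1 → run C
t=12: queue=[B,G,D] q_used=0 → run B
t=13: queue=[G,D] q_used=0 → run G
t=14: queue=[G,D] q_used=1 → run G
t=15: queue=[D,G] q_used=0 → run D
t=16: queue=[D,G] q_used=1 → run D
t=17: queue=[G,D] q_used=0 → run G
t=18: queue=[G,D] q_used=1 → run G
t=19: queue=[D,G] q_used=0 → run D
t=20: queue=[D,G] q_used=1 → run D
t=21: queue=[G,D] q_used=0 → run G
t=22: queue=[G,D] q_used=1 → run G
t=23: queue=[D] q_used=0 → run D
t=24: (idle)
t=25: (idle)
t=26: (idle)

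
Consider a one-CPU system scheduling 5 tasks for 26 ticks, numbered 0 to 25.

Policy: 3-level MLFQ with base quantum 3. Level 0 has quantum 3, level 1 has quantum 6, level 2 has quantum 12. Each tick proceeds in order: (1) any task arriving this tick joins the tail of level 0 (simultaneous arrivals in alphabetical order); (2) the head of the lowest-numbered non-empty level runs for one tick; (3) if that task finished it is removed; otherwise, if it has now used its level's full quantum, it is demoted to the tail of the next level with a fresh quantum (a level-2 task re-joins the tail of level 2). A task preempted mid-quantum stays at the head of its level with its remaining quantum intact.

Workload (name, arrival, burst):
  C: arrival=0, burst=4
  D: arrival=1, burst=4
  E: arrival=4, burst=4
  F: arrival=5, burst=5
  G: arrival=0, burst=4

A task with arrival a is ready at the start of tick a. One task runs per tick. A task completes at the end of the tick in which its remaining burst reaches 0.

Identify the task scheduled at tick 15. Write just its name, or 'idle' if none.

t=0: L0/L1/L2 = CG/-/- → run C
t=1: L0/L1/L2 = CGD/-/- → run C
t=2: L0/L1/L2 = CGD/-/- → run C
t=3: L0/L1/L2 = GD/C/- → run G
t=4: L0/L1/L2 = GDE/C/- → run G
t=5: L0/L1/L2 = GDEF/C/- → run G
t=6: L0/L1/L2 = DEF/CG/- → run D
t=7: L0/L1/L2 = DEF/CG/- → run D
t=8: L0/L1/L2 = DEF/CG/- → run D
t=9: L0/L1/L2 = EF/CGD/- → run E
t=10: L0/L1/L2 = EF/CGD/- → run E
t=11: L0/L1/L2 = EF/CGD/- → run E
t=12: L0/L1/L2 = F/CGDE/- → run F
t=13: L0/L1/L2 = F/CGDE/- → run F
t=14: L0/L1/L2 = F/CGDE/- → run F
t=15: L0/L1/L2 = -/CGDEF/- → run C
t=16: L0/L1/L2 = -/GDEF/- → run G
t=17: L0/L1/L2 = -/DEF/- → run D
t=18: L0/L1/L2 = -/EF/- → run E
t=19: L0/L1/L2 = -/F/- → run F
t=20: L0/L1/L2 = -/F/- → run F
t=21: (idle)
t=22: (idle)
t=23: (idle)
t=24: (idle)
t=25: (idle)

running at tick 15 = C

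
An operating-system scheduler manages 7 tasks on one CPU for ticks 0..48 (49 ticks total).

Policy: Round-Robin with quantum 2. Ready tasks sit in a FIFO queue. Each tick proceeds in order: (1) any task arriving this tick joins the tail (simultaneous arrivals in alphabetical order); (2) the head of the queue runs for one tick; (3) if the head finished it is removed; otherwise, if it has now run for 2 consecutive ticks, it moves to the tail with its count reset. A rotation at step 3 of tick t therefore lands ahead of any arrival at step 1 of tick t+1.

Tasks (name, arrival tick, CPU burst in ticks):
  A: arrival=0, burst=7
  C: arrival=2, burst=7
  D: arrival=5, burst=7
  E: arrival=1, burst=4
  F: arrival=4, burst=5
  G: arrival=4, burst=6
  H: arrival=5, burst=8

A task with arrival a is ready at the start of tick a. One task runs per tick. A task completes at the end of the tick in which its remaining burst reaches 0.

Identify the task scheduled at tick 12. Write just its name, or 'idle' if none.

t=0: queue=[A] q_used=0 → run A
t=1: queue=[A,E] q_used=1 → run A
t=2: queue=[E,A,C] q_used=0 → run E
t=3: queue=[E,A,C] q_used=1 → run E
t=4: queue=[A,C,E,F,G] q_used=0 → run A
t=5: queue=[A,C,E,F,G,D,H] q_used=1 → run A
t=6: queue=[C,E,F,G,D,H,A] q_used=0 → run C
t=7: queue=[C,E,F,G,D,H,A] q_used=1 → run C
t=8: queue=[E,F,G,D,H,A,C] q_used=0 → run E
t=9: queue=[E,F,G,D,H,A,C] q_used=1 → run E
t=10: queue=[F,G,D,H,A,C] q_used=0 → run F
t=11: queue=[F,G,D,H,A,C] q_used=1 → run F
t=12: queue=[G,D,H,A,C,F] q_used=0 → run G
t=13: queue=[G,D,H,A,C,F] q_used=1 → run G
t=14: queue=[D,H,A,C,F,G] q_used=0 → run D
t=15: queue=[D,H,A,C,F,G] q_used=1 → run D
t=16: queue=[H,A,C,F,G,D] q_used=0 → run H
t=17: queue=[H,A,C,F,G,D] q_used=1 → run H
t=18: queue=[A,C,F,G,D,H] q_used=0 → run A
t=19: queue=[A,C,F,G,D,H] q_used=1 → run A
t=20: queue=[C,F,G,D,H,A] q_used=0 → run C
t=21: queue=[C,F,G,D,H,A] q_used=1 → run C
t=22: queue=[F,G,D,H,A,C] q_used=0 → run F
t=23: queue=[F,G,D,H,A,C] q_used=1 → run F
t=24: queue=[G,D,H,A,C,F] q_used=0 → run G
t=25: queue=[G,D,H,A,C,F] q_used=1 → run G
t=26: queue=[D,H,A,C,F,G] q_used=0 → run D
t=27: queue=[D,H,A,C,F,G] q_used=1 → run D
t=28: queue=[H,A,C,F,G,D] q_used=0 → run H
t=29: queue=[H,A,C,F,G,D] q_used=1 → run H
t=30: queue=[A,C,F,G,D,H] q_used=0 → run A
t=31: queue=[C,F,G,D,H] q_used=0 → run C
t=32: queue=[C,F,G,D,H] q_used=1 → run C
t=33: queue=[F,G,D,H,C] q_used=0 → run F
t=34: queue=[G,D,H,C] q_used=0 → run G
t=35: queue=[G,D,H,C] q_used=1 → run G
t=36: queue=[D,H,C] q_used=0 → run D
t=37: queue=[D,H,C] q_used=1 → run D
t=38: queue=[H,C,D] q_used=0 → run H
t=39: queue=[H,C,D] q_used=1 → run H
t=40: queue=[C,D,H] q_used=0 → run C
t=41: queue=[D,H] q_used=0 → run D
t=42: queue=[H] q_used=0 → run H
t=43: queue=[H] q_used=1 → run H
t=44: (idle)
t=45: (idle)
t=46: (idle)
t=47: (idle)
t=48: (idle)

running at tick 12 = G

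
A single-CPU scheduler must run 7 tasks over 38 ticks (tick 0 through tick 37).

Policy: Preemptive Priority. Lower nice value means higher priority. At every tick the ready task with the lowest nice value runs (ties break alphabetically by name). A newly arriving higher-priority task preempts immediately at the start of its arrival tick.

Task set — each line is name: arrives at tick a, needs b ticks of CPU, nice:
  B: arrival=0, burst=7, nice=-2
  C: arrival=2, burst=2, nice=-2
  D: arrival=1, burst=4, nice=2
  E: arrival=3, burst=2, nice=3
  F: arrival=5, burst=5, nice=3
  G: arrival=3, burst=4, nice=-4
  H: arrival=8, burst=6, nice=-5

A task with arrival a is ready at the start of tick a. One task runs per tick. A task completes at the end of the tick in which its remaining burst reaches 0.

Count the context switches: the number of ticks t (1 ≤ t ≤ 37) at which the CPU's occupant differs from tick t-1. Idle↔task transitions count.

t=0: ready={B} → run B
t=1: ready={B,D} → run B
t=2: ready={B,C,D} → run B
t=3: ready={B,C,D,E,G} → run G
t=4: ready={B,C,D,E,G} → run G
t=5: ready={B,C,D,E,F,G} → run G
t=6: ready={B,C,D,E,F,G} → run G
t=7: ready={B,C,D,E,F} → run B
t=8: ready={B,C,D,E,F,H} → run H
t=9: ready={B,C,D,E,F,H} → run H
t=10: ready={B,C,D,E,F,H} → run H
t=11: ready={B,C,D,E,F,H} → run H
t=12: ready={B,C,D,E,F,H} → run H
t=13: ready={B,C,D,E,F,H} → run H
t=14: ready={B,C,D,E,F} → run B
t=15: ready={B,C,D,E,F} → run B
t=16: ready={B,C,D,E,F} → run B
t=17: ready={C,D,E,F} → run C
t=18: ready={C,D,E,F} → run C
t=19: ready={D,E,F} → run D
t=20: ready={D,E,F} → run D
t=21: ready={D,E,F} → run D
t=22: ready={D,E,F} → run D
t=23: ready={E,F} → run E
t=24: ready={E,F} → run E
t=25: ready={F} → run F
t=26: ready={F} → run F
t=27: ready={F} → run F
t=28: ready={F} → run F
t=29: ready={F} → run F
t=30: (idle)
t=31: (idle)
t=32: (idle)
t=33: (idle)
t=34: (idle)
t=35: (idle)
t=36: (idle)
t=37: (idle)

context switches = 9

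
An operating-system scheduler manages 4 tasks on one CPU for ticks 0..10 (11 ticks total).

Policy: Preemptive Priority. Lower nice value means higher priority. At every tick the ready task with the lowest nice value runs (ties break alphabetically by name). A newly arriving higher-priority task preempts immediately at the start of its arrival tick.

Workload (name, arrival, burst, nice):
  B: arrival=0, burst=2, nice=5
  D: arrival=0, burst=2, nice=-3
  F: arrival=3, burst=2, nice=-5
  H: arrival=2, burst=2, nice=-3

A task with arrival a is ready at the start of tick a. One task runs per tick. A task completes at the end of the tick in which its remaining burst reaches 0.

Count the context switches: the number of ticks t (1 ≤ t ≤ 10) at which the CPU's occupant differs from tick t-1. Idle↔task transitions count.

context switches = 5

t=0: ready={B,D} → run D
t=1: ready={B,D} → run D
t=2: ready={B,H} → run H
t=3: ready={B,F,H} → run F
t=4: ready={B,F,H} → run F
t=5: ready={B,H} → run H
t=6: ready={B} → run B
t=7: ready={B} → run B
t=8: (idle)
t=9: (idle)
t=10: (idle)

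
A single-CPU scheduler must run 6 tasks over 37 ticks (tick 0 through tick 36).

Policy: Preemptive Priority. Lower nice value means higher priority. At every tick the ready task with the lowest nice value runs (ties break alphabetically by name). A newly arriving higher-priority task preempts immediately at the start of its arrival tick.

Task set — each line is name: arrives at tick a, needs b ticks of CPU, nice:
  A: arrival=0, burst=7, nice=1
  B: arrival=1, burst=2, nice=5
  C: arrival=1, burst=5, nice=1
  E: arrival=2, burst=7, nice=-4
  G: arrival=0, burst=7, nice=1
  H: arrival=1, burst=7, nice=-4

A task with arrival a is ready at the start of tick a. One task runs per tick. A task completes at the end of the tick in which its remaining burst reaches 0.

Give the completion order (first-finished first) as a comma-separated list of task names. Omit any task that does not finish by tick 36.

t=0: ready={A,G} → run A
t=1: ready={A,B,C,G,H} → run H
t=2: ready={A,B,C,E,G,H} → run E
t=3: ready={A,B,C,E,G,H} → run E
t=4: ready={A,B,C,E,G,H} → run E
t=5: ready={A,B,C,E,G,H} → run E
t=6: ready={A,B,C,E,G,H} → run E
t=7: ready={A,B,C,E,G,H} → run E
t=8: ready={A,B,C,E,G,H} → run E
t=9: ready={A,B,C,G,H} → run H
t=10: ready={A,B,C,G,H} → run H
t=11: ready={A,B,C,G,H} → run H
t=12: ready={A,B,C,G,H} → run H
t=13: ready={A,B,C,G,H} → run H
t=14: ready={A,B,C,G,H} → run H
t=15: ready={A,B,C,G} → run A
t=16: ready={A,B,C,G} → run A
t=17: ready={A,B,C,G} → run A
t=18: ready={A,B,C,G} → run A
t=19: ready={A,B,C,G} → run A
t=20: ready={A,B,C,G} → run A
t=21: ready={B,C,G} → run C
t=22: ready={B,C,G} → run C
t=23: ready={B,C,G} → run C
t=24: ready={B,C,G} → run C
t=25: ready={B,C,G} → run C
t=26: ready={B,G} → run G
t=27: ready={B,G} → run G
t=28: ready={B,G} → run G
t=29: ready={B,G} → run G
t=30: ready={B,G} → run G
t=31: ready={B,G} → run G
t=32: ready={B,G} → run G
t=33: ready={B} → run B
t=34: ready={B} → run B
t=35: (idle)
t=36: (idle)

completion order = E, H, A, C, G, B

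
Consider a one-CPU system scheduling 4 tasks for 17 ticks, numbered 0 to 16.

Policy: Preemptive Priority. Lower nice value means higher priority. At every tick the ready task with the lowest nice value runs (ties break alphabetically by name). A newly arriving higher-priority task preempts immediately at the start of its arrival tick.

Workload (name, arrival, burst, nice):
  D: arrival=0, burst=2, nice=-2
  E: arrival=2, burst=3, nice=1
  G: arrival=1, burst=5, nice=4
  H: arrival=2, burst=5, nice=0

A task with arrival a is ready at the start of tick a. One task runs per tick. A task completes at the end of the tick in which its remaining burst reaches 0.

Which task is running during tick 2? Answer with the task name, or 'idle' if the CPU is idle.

running at tick 2 = H

t=0: ready={D} → run D
t=1: ready={D,G} → run D
t=2: ready={E,G,H} → run H
t=3: ready={E,G,H} → run H
t=4: ready={E,G,H} → run H
t=5: ready={E,G,H} → run H
t=6: ready={E,G,H} → run H
t=7: ready={E,G} → run E
t=8: ready={E,G} → run E
t=9: ready={E,G} → run E
t=10: ready={G} → run G
t=11: ready={G} → run G
t=12: ready={G} → run G
t=13: ready={G} → run G
t=14: ready={G} → run G
t=15: (idle)
t=16: (idle)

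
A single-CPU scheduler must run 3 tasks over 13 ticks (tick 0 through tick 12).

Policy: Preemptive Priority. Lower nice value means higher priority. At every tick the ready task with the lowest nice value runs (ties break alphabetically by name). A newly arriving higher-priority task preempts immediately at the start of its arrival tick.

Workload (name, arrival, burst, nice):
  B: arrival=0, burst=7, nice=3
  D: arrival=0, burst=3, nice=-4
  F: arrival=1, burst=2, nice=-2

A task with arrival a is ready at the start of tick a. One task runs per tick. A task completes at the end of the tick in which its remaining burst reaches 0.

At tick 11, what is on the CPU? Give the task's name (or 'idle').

t=0: ready={B,D} → run D
t=1: ready={B,D,F} → run D
t=2: ready={B,D,F} → run D
t=3: ready={B,F} → run F
t=4: ready={B,F} → run F
t=5: ready={B} → run B
t=6: ready={B} → run B
t=7: ready={B} → run B
t=8: ready={B} → run B
t=9: ready={B} → run B
t=10: ready={B} → run B
t=11: ready={B} → run B
t=12: (idle)

running at tick 11 = B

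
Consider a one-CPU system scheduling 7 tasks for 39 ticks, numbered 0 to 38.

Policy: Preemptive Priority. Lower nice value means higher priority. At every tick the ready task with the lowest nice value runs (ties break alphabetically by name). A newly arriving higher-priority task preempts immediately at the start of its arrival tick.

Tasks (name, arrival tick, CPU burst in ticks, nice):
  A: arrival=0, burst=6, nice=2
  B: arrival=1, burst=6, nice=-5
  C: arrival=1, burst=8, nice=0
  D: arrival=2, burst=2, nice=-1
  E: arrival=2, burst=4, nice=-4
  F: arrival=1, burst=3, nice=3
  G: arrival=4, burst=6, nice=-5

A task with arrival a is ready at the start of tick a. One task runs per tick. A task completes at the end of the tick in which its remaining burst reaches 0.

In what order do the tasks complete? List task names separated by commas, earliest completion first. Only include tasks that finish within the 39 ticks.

completion order = B, G, E, D, C, A, F

t=0: ready={A} → run A
t=1: ready={A,B,C,F} → run B
t=2: ready={A,B,C,D,E,F} → run B
t=3: ready={A,B,C,D,E,F} → run B
t=4: ready={A,B,C,D,E,F,G} → run B
t=5: ready={A,B,C,D,E,F,G} → run B
t=6: ready={A,B,C,D,E,F,G} → run B
t=7: ready={A,C,D,E,F,G} → run G
t=8: ready={A,C,D,E,F,G} → run G
t=9: ready={A,C,D,E,F,G} → run G
t=10: ready={A,C,D,E,F,G} → run G
t=11: ready={A,C,D,E,F,G} → run G
t=12: ready={A,C,D,E,F,G} → run G
t=13: ready={A,C,D,E,F} → run E
t=14: ready={A,C,D,E,F} → run E
t=15: ready={A,C,D,E,F} → run E
t=16: ready={A,C,D,E,F} → run E
t=17: ready={A,C,D,F} → run D
t=18: ready={A,C,D,F} → run D
t=19: ready={A,C,F} → run C
t=20: ready={A,C,F} → run C
t=21: ready={A,C,F} → run C
t=22: ready={A,C,F} → run C
t=23: ready={A,C,F} → run C
t=24: ready={A,C,F} → run C
t=25: ready={A,C,F} → run C
t=26: ready={A,C,F} → run C
t=27: ready={A,F} → run A
t=28: ready={A,F} → run A
t=29: ready={A,F} → run A
t=30: ready={A,F} → run A
t=31: ready={A,F} → run A
t=32: ready={F} → run F
t=33: ready={F} → run F
t=34: ready={F} → run F
t=35: (idle)
t=36: (idle)
t=37: (idle)
t=38: (idle)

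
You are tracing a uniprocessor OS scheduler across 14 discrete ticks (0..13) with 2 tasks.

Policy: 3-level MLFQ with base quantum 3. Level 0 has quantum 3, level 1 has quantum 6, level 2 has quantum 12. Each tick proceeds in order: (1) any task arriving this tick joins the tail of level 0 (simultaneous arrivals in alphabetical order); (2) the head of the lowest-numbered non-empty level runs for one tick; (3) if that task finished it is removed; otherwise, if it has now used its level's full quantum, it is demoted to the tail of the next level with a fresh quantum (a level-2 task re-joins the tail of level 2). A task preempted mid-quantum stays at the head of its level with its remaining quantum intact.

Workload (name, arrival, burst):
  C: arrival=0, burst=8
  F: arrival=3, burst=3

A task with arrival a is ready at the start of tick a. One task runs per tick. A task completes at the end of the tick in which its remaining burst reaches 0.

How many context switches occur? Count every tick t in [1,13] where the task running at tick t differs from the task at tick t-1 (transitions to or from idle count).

t=0: L0/L1/L2 = C/-/- → run C
t=1: L0/L1/L2 = C/-/- → run C
t=2: L0/L1/L2 = C/-/- → run C
t=3: L0/L1/L2 = F/C/- → run F
t=4: L0/L1/L2 = F/C/- → run F
t=5: L0/L1/L2 = F/C/- → run F
t=6: L0/L1/L2 = -/C/- → run C
t=7: L0/L1/L2 = -/C/- → run C
t=8: L0/L1/L2 = -/C/- → run C
t=9: L0/L1/L2 = -/C/- → run C
t=10: L0/L1/L2 = -/C/- → run C
t=11: (idle)
t=12: (idle)
t=13: (idle)

context switches = 3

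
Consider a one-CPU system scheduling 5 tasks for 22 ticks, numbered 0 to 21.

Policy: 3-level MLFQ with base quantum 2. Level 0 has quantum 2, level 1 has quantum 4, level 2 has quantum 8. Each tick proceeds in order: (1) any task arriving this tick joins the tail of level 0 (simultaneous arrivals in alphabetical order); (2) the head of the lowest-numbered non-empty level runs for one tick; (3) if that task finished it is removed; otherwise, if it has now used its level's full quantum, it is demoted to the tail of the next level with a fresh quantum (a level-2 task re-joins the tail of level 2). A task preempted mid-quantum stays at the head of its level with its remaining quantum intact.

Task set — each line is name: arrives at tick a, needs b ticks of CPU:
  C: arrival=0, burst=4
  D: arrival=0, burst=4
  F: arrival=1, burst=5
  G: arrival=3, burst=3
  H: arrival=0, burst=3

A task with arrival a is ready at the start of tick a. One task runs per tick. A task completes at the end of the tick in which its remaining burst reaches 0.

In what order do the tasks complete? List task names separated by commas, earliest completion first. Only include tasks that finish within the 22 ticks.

completion order = C, D, H, F, G

t=0: L0/L1/L2 = CDH/-/- → run C
t=1: L0/L1/L2 = CDHF/-/- → run C
t=2: L0/L1/L2 = DHF/C/- → run D
t=3: L0/L1/L2 = DHFG/C/- → run D
t=4: L0/L1/L2 = HFG/CD/- → run H
t=5: L0/L1/L2 = HFG/CD/- → run H
t=6: L0/L1/L2 = FG/CDH/- → run F
t=7: L0/L1/L2 = FG/CDH/- → run F
t=8: L0/L1/L2 = G/CDHF/- → run G
t=9: L0/L1/L2 = G/CDHF/- → run G
t=10: L0/L1/L2 = -/CDHFG/- → run C
t=11: L0/L1/L2 = -/CDHFG/- → run C
t=12: L0/L1/L2 = -/DHFG/- → run D
t=13: L0/L1/L2 = -/DHFG/- → run D
t=14: L0/L1/L2 = -/HFG/- → run H
t=15: L0/L1/L2 = -/FG/- → run F
t=16: L0/L1/L2 = -/FG/- → run F
t=17: L0/L1/L2 = -/FG/- → run F
t=18: L0/L1/L2 = -/G/- → run G
t=19: (idle)
t=20: (idle)
t=21: (idle)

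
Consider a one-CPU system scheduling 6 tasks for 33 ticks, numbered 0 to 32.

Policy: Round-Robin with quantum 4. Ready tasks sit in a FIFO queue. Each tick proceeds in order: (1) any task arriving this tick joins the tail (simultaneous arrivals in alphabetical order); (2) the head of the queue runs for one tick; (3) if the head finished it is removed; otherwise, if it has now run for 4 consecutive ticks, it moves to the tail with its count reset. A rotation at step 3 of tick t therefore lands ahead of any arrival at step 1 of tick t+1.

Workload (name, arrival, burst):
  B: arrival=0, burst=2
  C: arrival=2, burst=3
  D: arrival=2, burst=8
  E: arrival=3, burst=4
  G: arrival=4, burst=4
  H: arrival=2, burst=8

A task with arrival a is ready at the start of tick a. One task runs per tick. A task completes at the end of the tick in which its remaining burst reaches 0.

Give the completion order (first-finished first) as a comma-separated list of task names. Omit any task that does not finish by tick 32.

t=0: queue=[B] q_used=0 → run B
t=1: queue=[B] q_used=1 → run B
t=2: queue=[C,D,H] q_used=0 → run C
t=3: queue=[C,D,H,E] q_used=1 → run C
t=4: queue=[C,D,H,E,G] q_used=2 → run C
t=5: queue=[D,H,E,G] q_used=0 → run D
t=6: queue=[D,H,E,G] q_used=1 → run D
t=7: queue=[D,H,E,G] q_used=2 → run D
t=8: queue=[D,H,E,G] q_used=3 → run D
t=9: queue=[H,E,G,D] q_used=0 → run H
t=10: queue=[H,E,G,D] q_used=1 → run H
t=11: queue=[H,E,G,D] q_used=2 → run H
t=12: queue=[H,E,G,D] q_used=3 → run H
t=13: queue=[E,G,D,H] q_used=0 → run E
t=14: queue=[E,G,D,H] q_used=1 → run E
t=15: queue=[E,G,D,H] q_used=2 → run E
t=16: queue=[E,G,D,H] q_used=3 → run E
t=17: queue=[G,D,H] q_used=0 → run G
t=18: queue=[G,D,H] q_used=1 → run G
t=19: queue=[G,D,H] q_used=2 → run G
t=20: queue=[G,D,H] q_used=3 → run G
t=21: queue=[D,H] q_used=0 → run D
t=22: queue=[D,H] q_used=1 → run D
t=23: queue=[D,H] q_used=2 → run D
t=24: queue=[D,H] q_used=3 → run D
t=25: queue=[H] q_used=0 → run H
t=26: queue=[H] q_used=1 → run H
t=27: queue=[H] q_used=2 → run H
t=28: queue=[H] q_used=3 → run H
t=29: (idle)
t=30: (idle)
t=31: (idle)
t=32: (idle)

completion order = B, C, E, G, D, H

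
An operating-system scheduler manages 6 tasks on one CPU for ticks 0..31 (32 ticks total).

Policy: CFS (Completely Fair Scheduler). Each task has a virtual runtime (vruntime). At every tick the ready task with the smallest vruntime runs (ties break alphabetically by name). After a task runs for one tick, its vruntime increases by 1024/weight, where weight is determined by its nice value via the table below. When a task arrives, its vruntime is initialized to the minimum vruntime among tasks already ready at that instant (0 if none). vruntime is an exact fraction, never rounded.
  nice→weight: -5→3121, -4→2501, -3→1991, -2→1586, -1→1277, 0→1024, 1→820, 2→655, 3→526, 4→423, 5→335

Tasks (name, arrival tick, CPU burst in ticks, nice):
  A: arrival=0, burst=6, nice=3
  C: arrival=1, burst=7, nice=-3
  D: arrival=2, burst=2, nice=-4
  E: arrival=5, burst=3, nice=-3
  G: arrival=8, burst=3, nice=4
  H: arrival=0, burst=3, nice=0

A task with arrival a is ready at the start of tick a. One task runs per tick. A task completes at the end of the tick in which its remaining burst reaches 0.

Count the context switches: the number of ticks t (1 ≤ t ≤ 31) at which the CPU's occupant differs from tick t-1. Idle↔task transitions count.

t=0: vr[A=0 H=0] → run A
t=1: vr[A=512/263 C=0 H=0] → run C
t=2: vr[A=512/263 C=1024/1991 D=0 H=0] → run D
t=3: vr[A=512/263 C=1024/1991 D=1024/2501 H=0] → run H
t=4: vr[A=512/263 C=1024/1991 D=1024/2501 H=1] → run D
t=5: vr[A=512/263 C=1024/1991 E=1024/1991 H=1] → run C
t=6: vr[A=512/263 C=2048/1991 E=1024/1991 H=1] → run E
t=7: vr[A=512/263 C=2048/1991 E=2048/1991 H=1] → run H
t=8: vr[A=512/263 C=2048/1991 E=2048/1991 G=2048/1991 H=2] → run C
t=9: vr[A=512/263 C=3072/1991 E=2048/1991 G=2048/1991 H=2] → run E
t=10: vr[A=512/263 C=3072/1991 E=3072/1991 G=2048/1991 H=2] → run G
t=11: vr[A=512/263 C=3072/1991 E=3072/1991 G=2905088/842193 H=2] → run C
t=12: vr[A=512/263 C=4096/1991 E=3072/1991 G=2905088/842193 H=2] → run E
t=13: vr[A=512/263 C=4096/1991 G=2905088/842193 H=2] → run A
t=14: vr[A=1024/263 C=4096/1991 G=2905088/842193 H=2] → run H
t=15: vr[A=1024/263 C=4096/1991 G=2905088/842193] → run C
t=16: vr[A=1024/263 C=5120/1991 G=2905088/842193] → run C
t=17: vr[A=1024/263 C=6144/1991 G=2905088/842193] → run C
t=18: vr[A=1024/263 G=2905088/842193] → run G
t=19: vr[A=1024/263 G=4943872/842193] → run A
t=20: vr[A=1536/263 G=4943872/842193] → run A
t=21: vr[A=2048/263 G=4943872/842193] → run G
t=22: vr[A=2048/263] → run A
t=23: vr[A=2560/263] → run A
t=24: (idle)
t=25: (idle)
t=26: (idle)
t=27: (idle)
t=28: (idle)
t=29: (idle)
t=30: (idle)
t=31: (idle)

context switches = 20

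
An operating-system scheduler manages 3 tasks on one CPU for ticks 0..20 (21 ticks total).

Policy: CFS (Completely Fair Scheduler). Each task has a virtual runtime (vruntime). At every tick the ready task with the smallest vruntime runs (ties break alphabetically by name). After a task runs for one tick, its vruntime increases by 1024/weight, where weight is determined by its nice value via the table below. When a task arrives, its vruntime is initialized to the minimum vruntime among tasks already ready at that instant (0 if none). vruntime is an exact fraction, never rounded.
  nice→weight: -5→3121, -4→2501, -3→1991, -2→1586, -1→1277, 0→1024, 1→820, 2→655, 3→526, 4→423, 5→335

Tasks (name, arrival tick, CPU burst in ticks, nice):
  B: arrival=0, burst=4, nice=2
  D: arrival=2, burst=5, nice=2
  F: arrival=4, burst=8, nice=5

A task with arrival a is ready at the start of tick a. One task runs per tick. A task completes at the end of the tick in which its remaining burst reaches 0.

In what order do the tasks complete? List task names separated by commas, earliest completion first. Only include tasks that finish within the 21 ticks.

t=0: vr[B=0] → run B
t=1: vr[B=1024/655] → run B
t=2: vr[B=2048/655 D=2048/655] → run B
t=3: vr[B=3072/655 D=2048/655] → run D
t=4: vr[B=3072/655 D=3072/655 F=3072/655] → run B
t=5: vr[D=3072/655 F=3072/655] → run D
t=6: vr[D=4096/655 F=3072/655] → run F
t=7: vr[D=4096/655 F=339968/43885] → run D
t=8: vr[D=1024/131 F=339968/43885] → run F
t=9: vr[D=1024/131 F=474112/43885] → run D
t=10: vr[D=6144/655 F=474112/43885] → run D
t=11: vr[F=474112/43885] → run F
t=12: vr[F=608256/43885] → run F
t=13: vr[F=148480/8777] → run F
t=14: vr[F=876544/43885] → run F
t=15: vr[F=1010688/43885] → run F
t=16: vr[F=1144832/43885] → run F
t=17: (idle)
t=18: (idle)
t=19: (idle)
t=20: (idle)

completion order = B, D, F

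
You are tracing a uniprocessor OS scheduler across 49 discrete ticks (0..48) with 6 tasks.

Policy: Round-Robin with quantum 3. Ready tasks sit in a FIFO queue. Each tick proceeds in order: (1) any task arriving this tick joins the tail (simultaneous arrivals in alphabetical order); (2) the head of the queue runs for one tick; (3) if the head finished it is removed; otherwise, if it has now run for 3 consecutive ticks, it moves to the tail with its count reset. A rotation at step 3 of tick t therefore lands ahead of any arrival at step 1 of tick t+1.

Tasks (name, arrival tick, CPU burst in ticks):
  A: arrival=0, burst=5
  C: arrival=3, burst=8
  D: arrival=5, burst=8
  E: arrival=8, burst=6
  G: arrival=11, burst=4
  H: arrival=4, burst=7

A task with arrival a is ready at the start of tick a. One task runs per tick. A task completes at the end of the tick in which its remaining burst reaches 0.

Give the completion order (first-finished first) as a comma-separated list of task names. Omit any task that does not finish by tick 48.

t=0: queue=[A] q_used=0 → run A
t=1: queue=[A] q_used=1 → run A
t=2: queue=[A] q_used=2 → run A
t=3: queue=[A,C] q_used=0 → run A
t=4: queue=[A,C,H] q_used=1 → run A
t=5: queue=[C,H,D] q_used=0 → run C
t=6: queue=[C,H,D] q_used=1 → run C
t=7: queue=[C,H,D] q_used=2 → run C
t=8: queue=[H,D,C,E] q_used=0 → run H
t=9: queue=[H,D,C,E] q_used=1 → run H
t=10: queue=[H,D,C,E] q_used=2 → run H
t=11: queue=[D,C,E,H,G] q_used=0 → run D
t=12: queue=[D,C,E,H,G] q_used=1 → run D
t=13: queue=[D,C,E,H,G] q_used=2 → run D
t=14: queue=[C,E,H,G,D] q_used=0 → run C
t=15: queue=[C,E,H,G,D] q_used=1 → run C
t=16: queue=[C,E,H,G,D] q_used=2 → run C
t=17: queue=[E,H,G,D,C] q_used=0 → run E
t=18: queue=[E,H,G,D,C] q_used=1 → run E
t=19: queue=[E,H,G,D,C] q_used=2 → run E
t=20: queue=[H,G,D,C,E] q_used=0 → run H
t=21: queue=[H,G,D,C,E] q_used=1 → run H
t=22: queue=[H,G,D,C,E] q_used=2 → run H
t=23: queue=[G,D,C,E,H] q_used=0 → run G
t=24: queue=[G,D,C,E,H] q_used=1 → run G
t=25: queue=[G,D,C,E,H] q_used=2 → run G
t=26: queue=[D,C,E,H,G] q_used=0 → run D
t=27: queue=[D,C,E,H,G] q_used=1 → run D
t=28: queue=[D,C,E,H,G] q_used=2 → run D
t=29: queue=[C,E,H,G,D] q_used=0 → run C
t=30: queue=[C,E,H,G,D] q_used=1 → run C
t=31: queue=[E,H,G,D] q_used=0 → run E
t=32: queue=[E,H,G,D] q_used=1 → run E
t=33: queue=[E,H,G,D] q_used=2 → run E
t=34: queue=[H,G,D] q_used=0 → run H
t=35: queue=[G,D] q_used=0 → run G
t=36: queue=[D] q_used=0 → run D
t=37: queue=[D] q_used=1 → run D
t=38: (idle)
t=39: (idle)
t=40: (idle)
t=41: (idle)
t=42: (idle)
t=43: (idle)
t=44: (idle)
t=45: (idle)
t=46: (idle)
t=47: (idle)
t=48: (idle)

completion order = A, C, E, H, G, D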